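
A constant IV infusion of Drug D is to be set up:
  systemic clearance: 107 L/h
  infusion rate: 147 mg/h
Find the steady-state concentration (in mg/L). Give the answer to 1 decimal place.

1.4 mg/L

At steady state Css = R₀ / CL = 147 / 107.0 = 1.374 mg/L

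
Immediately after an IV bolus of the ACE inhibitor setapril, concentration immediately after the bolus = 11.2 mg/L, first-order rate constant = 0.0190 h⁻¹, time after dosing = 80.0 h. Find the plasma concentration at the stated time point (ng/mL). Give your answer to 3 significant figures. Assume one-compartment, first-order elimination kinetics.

2450 ng/mL

C = C₀ · e^(−k·t) = 11.20 × e^(−0.01900 × 80.0)
  = 11.20 × 0.2187 = 2.449 mg/L
Convert: 2.449 mg/L × 1000 = 2449 ng/mL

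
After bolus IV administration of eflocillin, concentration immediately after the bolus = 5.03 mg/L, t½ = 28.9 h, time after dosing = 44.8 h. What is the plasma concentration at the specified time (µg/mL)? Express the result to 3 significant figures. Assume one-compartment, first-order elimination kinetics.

1.72 µg/mL

k = ln2 / t½ = 0.693147 / 28.9 = 0.02398 h⁻¹
C = C₀ · e^(−k·t) = 5.030 × e^(−0.02398 × 44.8)
  = 5.030 × 0.3415 = 1.718 mg/L
(1.718 mg/L = 1.718 µg/mL)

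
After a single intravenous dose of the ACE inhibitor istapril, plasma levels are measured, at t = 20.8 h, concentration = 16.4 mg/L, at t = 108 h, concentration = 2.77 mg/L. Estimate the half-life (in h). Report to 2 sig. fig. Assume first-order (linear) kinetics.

k = ln(C₁/C₂) / (t₂ − t₁) = ln(16.4/2.77) / (108 − 20.8)
  = 1.778 / 87.20 = 0.02039 h⁻¹
t½ = ln2 / k = 0.693147 / 0.02039 = 33.99 h

34 h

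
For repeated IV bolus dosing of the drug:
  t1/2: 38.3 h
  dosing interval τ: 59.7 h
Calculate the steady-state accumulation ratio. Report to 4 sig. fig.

k = ln2 / t½ = 0.693147 / 38.3 = 0.01810 h⁻¹
e^(−kτ) = e^(−0.01810 × 59.7) = 0.3394
Accumulation ratio R = 1 / (1 − e^(−kτ)) = 1 / (1 − 0.3394) = 1.514

1.514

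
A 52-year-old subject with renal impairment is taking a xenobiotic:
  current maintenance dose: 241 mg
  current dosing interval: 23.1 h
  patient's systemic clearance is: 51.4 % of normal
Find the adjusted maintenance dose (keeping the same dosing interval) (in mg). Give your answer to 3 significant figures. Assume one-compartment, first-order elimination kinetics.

124 mg

To keep the same average steady-state level, dosing rate must scale with clearance.
CL ratio = 51.4 / 100 = 0.5140
New dose (same interval) = 241 × 0.5140 = 123.9 mg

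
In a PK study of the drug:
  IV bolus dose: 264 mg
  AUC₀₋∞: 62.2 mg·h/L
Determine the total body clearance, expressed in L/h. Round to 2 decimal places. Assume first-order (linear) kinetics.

CL = Dose / AUC = 264 / 62.2 = 4.244 L/h

4.24 L/h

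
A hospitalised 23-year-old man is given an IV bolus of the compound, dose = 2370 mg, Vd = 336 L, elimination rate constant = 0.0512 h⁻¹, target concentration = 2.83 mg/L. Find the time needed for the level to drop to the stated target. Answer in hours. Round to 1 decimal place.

17.8 h

C₀ = Dose / Vd = 2370 / 336 = 7.054 mg/L
t = ln(C₀ / C) / k = ln(7.054 / 2.83) / 0.05120
  = ln(2.493) / 0.05120 = 0.9135 / 0.05120 = 17.84 h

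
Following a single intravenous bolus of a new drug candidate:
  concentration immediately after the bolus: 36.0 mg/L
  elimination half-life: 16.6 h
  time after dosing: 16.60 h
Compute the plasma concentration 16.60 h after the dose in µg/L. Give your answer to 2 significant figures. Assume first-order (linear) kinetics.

k = ln2 / t½ = 0.693147 / 16.6 = 0.04176 h⁻¹
t / t½ = 16.60 / 16.6 = 1 half-lives
C = C₀ × (1/2)^1 = 36.00 × 0.5000 = 18.00 mg/L
Convert: 18.00 mg/L × 1000 = 18000 µg/L

18000 µg/L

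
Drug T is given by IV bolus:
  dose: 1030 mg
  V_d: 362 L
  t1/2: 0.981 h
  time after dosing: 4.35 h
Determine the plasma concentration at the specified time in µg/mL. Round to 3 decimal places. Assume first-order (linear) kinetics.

C₀ = Dose / Vd = 1030 / 362 = 2.845 mg/L
k = ln2 / t½ = 0.693147 / 0.981 = 0.7066 h⁻¹
C = C₀ · e^(−k·t) = 2.845 × e^(−0.7066 × 4.35)
  = 2.845 × 0.04625 = 0.1316 mg/L
(0.1316 mg/L = 0.1316 µg/mL)

0.132 µg/mL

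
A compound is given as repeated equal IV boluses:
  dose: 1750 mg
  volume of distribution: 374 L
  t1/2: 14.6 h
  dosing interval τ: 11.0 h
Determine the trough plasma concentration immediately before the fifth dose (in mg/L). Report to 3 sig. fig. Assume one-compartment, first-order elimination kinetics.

C₀ per dose = Dose / Vd = 1750 / 374 = 4.679 mg/L
k = ln2 / t½ = 0.693147 / 14.6 = 0.04748 h⁻¹
Fraction remaining after one interval: r = e^(−kτ) = e^(−0.04748 × 11.0) = 0.5932
Before dose 5, 4 doses have been given (aged 1τ, 2τ, 3τ, 4τ).
C_trough = C₀ × (r + r² + … + r^4) = C₀ × r(1−r^4)/(1−r)
        = 4.679 × 0.5932 × (1 − 0.1238) / (1 − 0.5932) = 5.978 mg/L

5.98 mg/L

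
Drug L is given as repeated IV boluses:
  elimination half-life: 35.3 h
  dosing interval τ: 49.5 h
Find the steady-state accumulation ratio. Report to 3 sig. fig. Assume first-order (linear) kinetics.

k = ln2 / t½ = 0.693147 / 35.3 = 0.01964 h⁻¹
e^(−kτ) = e^(−0.01964 × 49.5) = 0.3783
Accumulation ratio R = 1 / (1 − e^(−kτ)) = 1 / (1 − 0.3783) = 1.608

1.61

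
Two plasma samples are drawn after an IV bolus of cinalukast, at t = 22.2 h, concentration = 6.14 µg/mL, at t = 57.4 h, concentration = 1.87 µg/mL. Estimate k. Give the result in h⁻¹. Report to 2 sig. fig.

0.034 h⁻¹

k = ln(C₁/C₂) / (t₂ − t₁) = ln(6.14/1.87) / (57.4 − 22.2)
  = 1.189 / 35.20 = 0.03378 h⁻¹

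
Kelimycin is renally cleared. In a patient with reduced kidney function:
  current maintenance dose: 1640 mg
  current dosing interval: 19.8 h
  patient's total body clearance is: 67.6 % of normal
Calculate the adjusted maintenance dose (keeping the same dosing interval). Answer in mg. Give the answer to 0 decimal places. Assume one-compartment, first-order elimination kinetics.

1109 mg

To keep the same average steady-state level, dosing rate must scale with clearance.
CL ratio = 67.6 / 100 = 0.6760
New dose (same interval) = 1640 × 0.6760 = 1109 mg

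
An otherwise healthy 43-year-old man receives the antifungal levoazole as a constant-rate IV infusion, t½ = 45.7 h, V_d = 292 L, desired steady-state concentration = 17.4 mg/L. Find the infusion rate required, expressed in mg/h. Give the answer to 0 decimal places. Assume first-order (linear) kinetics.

77 mg/h

k = ln2 / t½ = 0.693147 / 45.7 = 0.01517 h⁻¹
CL = k × Vd = 0.01517 × 292 = 4.430 L/h
At steady state, infusion rate R₀ = Css × CL = 17.4 × 4.430 = 77.08 mg/h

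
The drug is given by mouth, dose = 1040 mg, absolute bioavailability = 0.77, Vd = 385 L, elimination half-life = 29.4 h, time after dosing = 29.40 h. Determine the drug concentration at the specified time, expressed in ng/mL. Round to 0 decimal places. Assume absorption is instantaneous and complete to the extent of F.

Amount reaching circulation = F × Dose = 0.77 × 1040 = 800.8 mg
C₀ = F·Dose / Vd = 800.8 / 385 = 2.080 mg/L
k = ln2 / t½ = 0.693147 / 29.4 = 0.02358 h⁻¹
t / t½ = 29.40 / 29.4 = 1 half-lives
C = C₀ × (1/2)^1 = 2.080 × 0.5000 = 1.040 mg/L
Convert: 1.040 mg/L × 1000 = 1040 ng/mL

1040 ng/mL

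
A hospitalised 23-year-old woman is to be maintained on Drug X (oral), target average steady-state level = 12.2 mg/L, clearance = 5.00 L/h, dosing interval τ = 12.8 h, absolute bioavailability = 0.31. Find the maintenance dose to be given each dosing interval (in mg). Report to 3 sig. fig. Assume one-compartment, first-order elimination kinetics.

At steady state, F × (Dose/τ) = Css × CL.
Dose = Css × CL × τ / F = 12.2 × 5.000 × 12.8 / 0.31 = 2519 mg

2520 mg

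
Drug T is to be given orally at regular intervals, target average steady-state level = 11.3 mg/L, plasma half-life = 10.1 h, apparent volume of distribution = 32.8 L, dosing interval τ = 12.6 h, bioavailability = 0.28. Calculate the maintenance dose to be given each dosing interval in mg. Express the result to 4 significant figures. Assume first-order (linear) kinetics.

k = ln2 / t½ = 0.693147 / 10.1 = 0.06863 h⁻¹
CL = k × Vd = 0.06863 × 32.8 = 2.251 L/h
At steady state, F × (Dose/τ) = Css × CL.
Dose = Css × CL × τ / F = 11.3 × 2.251 × 12.6 / 0.28 = 1145 mg

1145 mg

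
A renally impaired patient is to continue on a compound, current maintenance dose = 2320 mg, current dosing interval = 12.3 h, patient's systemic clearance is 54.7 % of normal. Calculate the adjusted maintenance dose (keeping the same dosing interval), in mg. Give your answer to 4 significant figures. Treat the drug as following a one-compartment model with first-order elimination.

1269 mg

To keep the same average steady-state level, dosing rate must scale with clearance.
CL ratio = 54.7 / 100 = 0.5470
New dose (same interval) = 2320 × 0.5470 = 1269 mg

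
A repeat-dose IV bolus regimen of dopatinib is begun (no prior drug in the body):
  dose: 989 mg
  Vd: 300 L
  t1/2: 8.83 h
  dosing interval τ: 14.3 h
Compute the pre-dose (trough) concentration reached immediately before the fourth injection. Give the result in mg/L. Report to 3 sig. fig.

1.54 mg/L

C₀ per dose = Dose / Vd = 989 / 300 = 3.297 mg/L
k = ln2 / t½ = 0.693147 / 8.83 = 0.07850 h⁻¹
Fraction remaining after one interval: r = e^(−kτ) = e^(−0.07850 × 14.3) = 0.3254
Before dose 4, 3 doses have been given (aged 1τ, 2τ, 3τ).
C_trough = C₀ × (r + r² + … + r^3) = C₀ × r(1−r^3)/(1−r)
        = 3.297 × 0.3254 × (1 − 0.03446) / (1 − 0.3254) = 1.536 mg/L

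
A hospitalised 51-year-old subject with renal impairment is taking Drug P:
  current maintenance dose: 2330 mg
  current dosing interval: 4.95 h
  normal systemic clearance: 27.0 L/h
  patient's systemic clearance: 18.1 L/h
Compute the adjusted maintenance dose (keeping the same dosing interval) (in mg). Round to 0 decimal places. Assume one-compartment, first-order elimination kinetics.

To keep the same average steady-state level, dosing rate must scale with clearance.
CL ratio = 18.1 / 27.0 = 0.6704
New dose (same interval) = 2330 × 0.6704 = 1562 mg

1562 mg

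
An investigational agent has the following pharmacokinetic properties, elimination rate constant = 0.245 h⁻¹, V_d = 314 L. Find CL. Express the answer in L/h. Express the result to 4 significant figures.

76.93 L/h

CL = k × Vd = 0.245 × 314 = 76.93 L/h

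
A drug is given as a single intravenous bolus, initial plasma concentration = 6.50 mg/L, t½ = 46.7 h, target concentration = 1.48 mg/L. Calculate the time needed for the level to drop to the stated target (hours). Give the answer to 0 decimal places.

100 h

k = ln2 / t½ = 0.693147 / 46.7 = 0.01484 h⁻¹
t = ln(C₀ / C) / k = ln(6.500 / 1.48) / 0.01484
  = ln(4.392) / 0.01484 = 1.480 / 0.01484 = 99.73 h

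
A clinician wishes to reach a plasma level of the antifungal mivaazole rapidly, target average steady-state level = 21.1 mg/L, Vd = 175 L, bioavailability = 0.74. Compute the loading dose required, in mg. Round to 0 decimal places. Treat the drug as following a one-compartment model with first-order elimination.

LD = Css × Vd / F = 21.1 × 175 / 0.74 = 4990 mg

4990 mg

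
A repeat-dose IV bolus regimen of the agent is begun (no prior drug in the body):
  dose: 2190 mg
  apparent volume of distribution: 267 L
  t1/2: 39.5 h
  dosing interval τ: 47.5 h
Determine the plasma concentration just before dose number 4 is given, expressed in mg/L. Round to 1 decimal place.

5.8 mg/L

C₀ per dose = Dose / Vd = 2190 / 267 = 8.202 mg/L
k = ln2 / t½ = 0.693147 / 39.5 = 0.01755 h⁻¹
Fraction remaining after one interval: r = e^(−kτ) = e^(−0.01755 × 47.5) = 0.4345
Before dose 4, 3 doses have been given (aged 1τ, 2τ, 3τ).
C_trough = C₀ × (r + r² + … + r^3) = C₀ × r(1−r^3)/(1−r)
        = 8.202 × 0.4345 × (1 − 0.08203) / (1 − 0.4345) = 5.785 mg/L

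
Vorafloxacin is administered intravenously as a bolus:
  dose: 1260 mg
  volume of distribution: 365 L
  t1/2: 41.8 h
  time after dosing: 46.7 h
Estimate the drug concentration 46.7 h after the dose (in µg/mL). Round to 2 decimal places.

1.59 µg/mL

C₀ = Dose / Vd = 1260 / 365 = 3.452 mg/L
k = ln2 / t½ = 0.693147 / 41.8 = 0.01658 h⁻¹
C = C₀ · e^(−k·t) = 3.452 × e^(−0.01658 × 46.7)
  = 3.452 × 0.4610 = 1.591 mg/L
(1.591 mg/L = 1.591 µg/mL)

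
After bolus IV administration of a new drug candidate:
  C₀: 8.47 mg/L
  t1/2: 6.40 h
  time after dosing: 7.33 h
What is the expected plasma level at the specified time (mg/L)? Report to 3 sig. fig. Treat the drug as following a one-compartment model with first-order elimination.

k = ln2 / t½ = 0.693147 / 6.40 = 0.1083 h⁻¹
C = C₀ · e^(−k·t) = 8.470 × e^(−0.1083 × 7.33)
  = 8.470 × 0.4521 = 3.829 mg/L

3.83 mg/L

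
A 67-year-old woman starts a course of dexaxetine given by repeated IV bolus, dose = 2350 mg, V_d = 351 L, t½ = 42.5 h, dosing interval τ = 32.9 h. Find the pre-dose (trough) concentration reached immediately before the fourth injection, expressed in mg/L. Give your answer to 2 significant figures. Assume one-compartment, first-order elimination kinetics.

C₀ per dose = Dose / Vd = 2350 / 351 = 6.695 mg/L
k = ln2 / t½ = 0.693147 / 42.5 = 0.01631 h⁻¹
Fraction remaining after one interval: r = e^(−kτ) = e^(−0.01631 × 32.9) = 0.5847
Before dose 4, 3 doses have been given (aged 1τ, 2τ, 3τ).
C_trough = C₀ × (r + r² + … + r^3) = C₀ × r(1−r^3)/(1−r)
        = 6.695 × 0.5847 × (1 − 0.1999) / (1 − 0.5847) = 7.542 mg/L

7.5 mg/L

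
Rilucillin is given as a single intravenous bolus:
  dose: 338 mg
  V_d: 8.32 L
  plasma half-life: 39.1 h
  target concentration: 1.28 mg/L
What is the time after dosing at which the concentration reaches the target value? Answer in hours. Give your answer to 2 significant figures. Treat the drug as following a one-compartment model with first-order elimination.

200 h

C₀ = Dose / Vd = 338.0 / 8.32 = 40.63 mg/L
k = ln2 / t½ = 0.693147 / 39.1 = 0.01773 h⁻¹
t = ln(C₀ / C) / k = ln(40.63 / 1.28) / 0.01773
  = ln(31.74) / 0.01773 = 3.458 / 0.01773 = 195.0 h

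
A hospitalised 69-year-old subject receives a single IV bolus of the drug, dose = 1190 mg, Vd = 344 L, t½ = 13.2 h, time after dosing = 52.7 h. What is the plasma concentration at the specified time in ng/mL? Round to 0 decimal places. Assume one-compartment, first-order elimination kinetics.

217 ng/mL

C₀ = Dose / Vd = 1190 / 344 = 3.459 mg/L
k = ln2 / t½ = 0.693147 / 13.2 = 0.05251 h⁻¹
C = C₀ · e^(−k·t) = 3.459 × e^(−0.05251 × 52.7)
  = 3.459 × 0.06283 = 0.2173 mg/L
Convert: 0.2173 mg/L × 1000 = 217.3 ng/mL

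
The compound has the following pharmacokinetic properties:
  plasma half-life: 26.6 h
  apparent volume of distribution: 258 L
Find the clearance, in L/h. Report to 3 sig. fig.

6.72 L/h

k = ln2 / t½ = 0.693147 / 26.6 = 0.02606 h⁻¹
CL = k × Vd = 0.02606 × 258 = 6.723 L/h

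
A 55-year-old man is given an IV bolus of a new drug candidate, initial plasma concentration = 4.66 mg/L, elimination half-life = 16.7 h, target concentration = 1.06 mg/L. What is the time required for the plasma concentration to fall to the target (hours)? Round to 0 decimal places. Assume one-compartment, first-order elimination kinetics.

k = ln2 / t½ = 0.693147 / 16.7 = 0.04151 h⁻¹
t = ln(C₀ / C) / k = ln(4.660 / 1.06) / 0.04151
  = ln(4.396) / 0.04151 = 1.481 / 0.04151 = 35.68 h

36 h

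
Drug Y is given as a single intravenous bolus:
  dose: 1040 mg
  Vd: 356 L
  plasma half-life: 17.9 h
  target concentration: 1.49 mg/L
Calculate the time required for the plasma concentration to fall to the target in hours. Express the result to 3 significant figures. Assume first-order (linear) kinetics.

C₀ = Dose / Vd = 1040 / 356 = 2.921 mg/L
k = ln2 / t½ = 0.693147 / 17.9 = 0.03872 h⁻¹
t = ln(C₀ / C) / k = ln(2.921 / 1.49) / 0.03872
  = ln(1.960) / 0.03872 = 0.6729 / 0.03872 = 17.38 h

17.4 h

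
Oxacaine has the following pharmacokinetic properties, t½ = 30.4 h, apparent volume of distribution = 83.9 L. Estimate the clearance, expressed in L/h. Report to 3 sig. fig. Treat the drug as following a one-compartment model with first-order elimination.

1.91 L/h

k = ln2 / t½ = 0.693147 / 30.4 = 0.02280 h⁻¹
CL = k × Vd = 0.02280 × 83.9 = 1.913 L/h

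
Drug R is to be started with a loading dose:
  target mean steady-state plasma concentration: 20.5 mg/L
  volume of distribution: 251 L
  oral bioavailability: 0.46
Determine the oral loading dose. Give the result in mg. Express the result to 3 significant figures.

11200 mg

LD = Css × Vd / F = 20.5 × 251 / 0.46 = 11190 mg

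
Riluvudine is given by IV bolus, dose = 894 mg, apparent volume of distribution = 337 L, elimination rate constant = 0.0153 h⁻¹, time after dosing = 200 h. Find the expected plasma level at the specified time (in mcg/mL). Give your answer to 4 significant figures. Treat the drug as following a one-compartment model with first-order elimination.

C₀ = Dose / Vd = 894.0 / 337 = 2.653 mg/L
C = C₀ · e^(−k·t) = 2.653 × e^(−0.01530 × 200)
  = 2.653 × 0.04689 = 0.1244 mg/L
(0.1244 mg/L = 0.1244 mcg/mL)

0.1244 mcg/mL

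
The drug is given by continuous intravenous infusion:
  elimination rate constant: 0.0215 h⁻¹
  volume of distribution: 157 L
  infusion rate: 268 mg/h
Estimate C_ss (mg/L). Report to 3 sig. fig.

CL = k × Vd = 0.02150 × 157 = 3.376 L/h
At steady state Css = R₀ / CL = 268 / 3.376 = 79.38 mg/L

79.4 mg/L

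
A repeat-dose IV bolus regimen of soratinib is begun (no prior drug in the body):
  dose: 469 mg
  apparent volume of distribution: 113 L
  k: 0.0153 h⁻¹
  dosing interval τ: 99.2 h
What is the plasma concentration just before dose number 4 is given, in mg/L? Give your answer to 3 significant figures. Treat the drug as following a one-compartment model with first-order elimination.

1.15 mg/L

C₀ per dose = Dose / Vd = 469 / 113 = 4.150 mg/L
Fraction remaining after one interval: r = e^(−kτ) = e^(−0.01530 × 99.2) = 0.2192
Before dose 4, 3 doses have been given (aged 1τ, 2τ, 3τ).
C_trough = C₀ × (r + r² + … + r^3) = C₀ × r(1−r^3)/(1−r)
        = 4.150 × 0.2192 × (1 − 0.01053) / (1 − 0.2192) = 1.153 mg/L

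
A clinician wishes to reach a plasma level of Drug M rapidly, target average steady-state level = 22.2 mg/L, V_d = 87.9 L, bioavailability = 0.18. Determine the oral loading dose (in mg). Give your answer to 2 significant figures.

11000 mg

LD = Css × Vd / F = 22.2 × 87.9 / 0.18 = 10840 mg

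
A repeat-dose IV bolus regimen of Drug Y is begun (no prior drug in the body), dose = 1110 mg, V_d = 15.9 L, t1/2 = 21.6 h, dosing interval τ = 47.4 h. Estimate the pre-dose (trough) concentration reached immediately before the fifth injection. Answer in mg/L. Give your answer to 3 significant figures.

C₀ per dose = Dose / Vd = 1110 / 15.9 = 69.81 mg/L
k = ln2 / t½ = 0.693147 / 21.6 = 0.03209 h⁻¹
Fraction remaining after one interval: r = e^(−kτ) = e^(−0.03209 × 47.4) = 0.2185
Before dose 5, 4 doses have been given (aged 1τ, 2τ, 3τ, 4τ).
C_trough = C₀ × (r + r² + … + r^4) = C₀ × r(1−r^4)/(1−r)
        = 69.81 × 0.2185 × (1 − 0.002279) / (1 − 0.2185) = 19.47 mg/L

19.5 mg/L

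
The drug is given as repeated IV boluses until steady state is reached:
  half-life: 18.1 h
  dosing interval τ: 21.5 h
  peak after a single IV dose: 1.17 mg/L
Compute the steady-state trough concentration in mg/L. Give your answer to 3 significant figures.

0.915 mg/L

k = ln2 / t½ = 0.693147 / 18.1 = 0.03830 h⁻¹
e^(−kτ) = e^(−0.03830 × 21.5) = 0.4389
Accumulation ratio R = 1 / (1 − e^(−kτ)) = 1 / (1 − 0.4389) = 1.782
Steady-state trough = C₀ × R × e^(−kτ) = 1.17 × 1.782 × 0.4389 = 0.9151 mg/L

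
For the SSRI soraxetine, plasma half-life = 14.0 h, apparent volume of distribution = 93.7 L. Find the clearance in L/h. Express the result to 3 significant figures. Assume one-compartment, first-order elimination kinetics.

k = ln2 / t½ = 0.693147 / 14.0 = 0.04951 h⁻¹
CL = k × Vd = 0.04951 × 93.7 = 4.639 L/h

4.64 L/h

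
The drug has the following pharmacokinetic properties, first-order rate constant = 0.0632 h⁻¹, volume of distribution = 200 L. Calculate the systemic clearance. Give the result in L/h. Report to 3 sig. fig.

CL = k × Vd = 0.0632 × 200 = 12.64 L/h

12.6 L/h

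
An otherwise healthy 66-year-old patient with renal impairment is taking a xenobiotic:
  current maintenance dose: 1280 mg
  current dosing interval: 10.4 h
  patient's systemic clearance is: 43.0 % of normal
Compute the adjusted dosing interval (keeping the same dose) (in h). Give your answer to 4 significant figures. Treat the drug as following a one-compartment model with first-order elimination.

To keep the same average steady-state level, dosing rate must scale with clearance.
CL ratio = 43.0 / 100 = 0.4300
New interval (same dose) = 10.4 / 0.4300 = 24.19 h

24.19 h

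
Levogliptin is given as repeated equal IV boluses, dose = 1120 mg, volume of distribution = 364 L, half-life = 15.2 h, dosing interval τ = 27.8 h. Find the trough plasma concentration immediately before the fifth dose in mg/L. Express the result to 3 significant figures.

C₀ per dose = Dose / Vd = 1120 / 364 = 3.077 mg/L
k = ln2 / t½ = 0.693147 / 15.2 = 0.04560 h⁻¹
Fraction remaining after one interval: r = e^(−kτ) = e^(−0.04560 × 27.8) = 0.2815
Before dose 5, 4 doses have been given (aged 1τ, 2τ, 3τ, 4τ).
C_trough = C₀ × (r + r² + … + r^4) = C₀ × r(1−r^4)/(1−r)
        = 3.077 × 0.2815 × (1 − 0.006279) / (1 − 0.2815) = 1.198 mg/L

1.20 mg/L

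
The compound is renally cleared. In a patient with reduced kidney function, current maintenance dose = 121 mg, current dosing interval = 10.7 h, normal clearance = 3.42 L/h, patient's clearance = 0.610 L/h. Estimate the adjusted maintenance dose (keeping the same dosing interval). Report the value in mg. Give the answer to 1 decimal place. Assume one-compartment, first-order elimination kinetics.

21.6 mg

To keep the same average steady-state level, dosing rate must scale with clearance.
CL ratio = 0.610 / 3.42 = 0.1784
New dose (same interval) = 121 × 0.1784 = 21.59 mg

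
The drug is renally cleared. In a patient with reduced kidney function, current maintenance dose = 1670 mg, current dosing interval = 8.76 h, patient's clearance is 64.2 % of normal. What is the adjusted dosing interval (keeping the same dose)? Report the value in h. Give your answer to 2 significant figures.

14 h

To keep the same average steady-state level, dosing rate must scale with clearance.
CL ratio = 64.2 / 100 = 0.6420
New interval (same dose) = 8.76 / 0.6420 = 13.64 h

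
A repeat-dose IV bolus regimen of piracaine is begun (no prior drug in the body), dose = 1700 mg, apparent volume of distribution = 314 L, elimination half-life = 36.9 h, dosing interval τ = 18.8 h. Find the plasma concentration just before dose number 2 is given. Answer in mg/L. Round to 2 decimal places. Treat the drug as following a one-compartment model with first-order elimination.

C₀ per dose = Dose / Vd = 1700 / 314 = 5.414 mg/L
k = ln2 / t½ = 0.693147 / 36.9 = 0.01878 h⁻¹
Fraction remaining after one interval: r = e^(−kτ) = e^(−0.01878 × 18.8) = 0.7025
Before dose 2, 1 dose has been given (aged 1τ).
C_trough = C₀ × r = 5.414 × 0.7025 = 3.803 mg/L

3.80 mg/L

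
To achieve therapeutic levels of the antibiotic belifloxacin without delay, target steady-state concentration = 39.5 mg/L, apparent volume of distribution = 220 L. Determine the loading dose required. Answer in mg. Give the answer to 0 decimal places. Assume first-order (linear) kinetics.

LD = Css × Vd = 39.5 × 220 = 8690 mg

8690 mg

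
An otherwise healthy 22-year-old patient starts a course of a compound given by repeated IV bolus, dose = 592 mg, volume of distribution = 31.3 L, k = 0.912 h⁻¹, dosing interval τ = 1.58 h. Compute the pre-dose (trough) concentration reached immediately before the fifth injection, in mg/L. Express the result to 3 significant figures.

5.85 mg/L

C₀ per dose = Dose / Vd = 592 / 31.3 = 18.91 mg/L
Fraction remaining after one interval: r = e^(−kτ) = e^(−0.9120 × 1.58) = 0.2367
Before dose 5, 4 doses have been given (aged 1τ, 2τ, 3τ, 4τ).
C_trough = C₀ × (r + r² + … + r^4) = C₀ × r(1−r^4)/(1−r)
        = 18.91 × 0.2367 × (1 − 0.003139) / (1 − 0.2367) = 5.846 mg/L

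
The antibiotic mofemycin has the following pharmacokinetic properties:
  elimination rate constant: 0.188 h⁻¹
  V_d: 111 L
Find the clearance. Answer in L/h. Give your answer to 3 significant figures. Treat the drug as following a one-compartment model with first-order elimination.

CL = k × Vd = 0.188 × 111 = 20.87 L/h

20.9 L/h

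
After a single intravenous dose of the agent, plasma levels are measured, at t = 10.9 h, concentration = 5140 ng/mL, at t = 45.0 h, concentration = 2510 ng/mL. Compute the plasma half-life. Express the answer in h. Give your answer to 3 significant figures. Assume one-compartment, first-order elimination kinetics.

k = ln(C₁/C₂) / (t₂ − t₁) = ln(5140/2510) / (45.0 − 10.9)
  = 0.7168 / 34.10 = 0.02102 h⁻¹
t½ = ln2 / k = 0.693147 / 0.02102 = 32.98 h

33.0 h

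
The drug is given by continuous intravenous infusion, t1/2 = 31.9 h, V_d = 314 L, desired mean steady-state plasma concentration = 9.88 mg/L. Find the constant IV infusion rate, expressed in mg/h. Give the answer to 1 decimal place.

k = ln2 / t½ = 0.693147 / 31.9 = 0.02173 h⁻¹
CL = k × Vd = 0.02173 × 314 = 6.823 L/h
At steady state, infusion rate R₀ = Css × CL = 9.88 × 6.823 = 67.41 mg/h

67.4 mg/h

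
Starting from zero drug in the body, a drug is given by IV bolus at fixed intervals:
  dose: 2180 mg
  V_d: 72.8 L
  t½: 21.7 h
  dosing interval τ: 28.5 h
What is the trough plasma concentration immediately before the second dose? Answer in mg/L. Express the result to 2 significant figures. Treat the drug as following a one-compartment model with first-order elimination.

C₀ per dose = Dose / Vd = 2180 / 72.8 = 29.95 mg/L
k = ln2 / t½ = 0.693147 / 21.7 = 0.03194 h⁻¹
Fraction remaining after one interval: r = e^(−kτ) = e^(−0.03194 × 28.5) = 0.4024
Before dose 2, 1 dose has been given (aged 1τ).
C_trough = C₀ × r = 29.95 × 0.4024 = 12.05 mg/L

12 mg/L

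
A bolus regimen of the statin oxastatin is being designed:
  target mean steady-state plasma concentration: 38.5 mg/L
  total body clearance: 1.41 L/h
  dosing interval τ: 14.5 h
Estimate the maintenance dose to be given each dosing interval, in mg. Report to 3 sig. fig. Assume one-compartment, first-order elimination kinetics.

787 mg

At steady state, Dose/τ = Css × CL.
Dose = Css × CL × τ = 38.5 × 1.410 × 14.5 = 787.1 mg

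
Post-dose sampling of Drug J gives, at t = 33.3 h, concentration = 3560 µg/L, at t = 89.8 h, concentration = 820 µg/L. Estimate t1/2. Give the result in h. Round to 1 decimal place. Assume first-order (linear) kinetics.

26.7 h

k = ln(C₁/C₂) / (t₂ − t₁) = ln(3560/820) / (89.8 − 33.3)
  = 1.468 / 56.50 = 0.02598 h⁻¹
t½ = ln2 / k = 0.693147 / 0.02598 = 26.68 h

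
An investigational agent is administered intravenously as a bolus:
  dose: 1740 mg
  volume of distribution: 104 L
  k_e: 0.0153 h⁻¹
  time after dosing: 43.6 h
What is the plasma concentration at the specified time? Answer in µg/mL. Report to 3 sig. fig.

8.59 µg/mL

C₀ = Dose / Vd = 1740 / 104 = 16.73 mg/L
C = C₀ · e^(−k·t) = 16.73 × e^(−0.01530 × 43.6)
  = 16.73 × 0.5132 = 8.586 mg/L
(8.586 mg/L = 8.586 µg/mL)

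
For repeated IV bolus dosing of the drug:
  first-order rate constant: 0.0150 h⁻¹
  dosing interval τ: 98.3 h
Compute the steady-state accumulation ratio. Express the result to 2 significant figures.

1.3

e^(−kτ) = e^(−0.01500 × 98.3) = 0.2289
Accumulation ratio R = 1 / (1 − e^(−kτ)) = 1 / (1 − 0.2289) = 1.297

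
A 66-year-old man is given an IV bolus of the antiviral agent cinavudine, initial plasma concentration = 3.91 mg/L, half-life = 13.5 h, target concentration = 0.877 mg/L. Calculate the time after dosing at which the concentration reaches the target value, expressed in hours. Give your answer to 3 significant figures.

k = ln2 / t½ = 0.693147 / 13.5 = 0.05134 h⁻¹
t = ln(C₀ / C) / k = ln(3.910 / 0.877) / 0.05134
  = ln(4.458) / 0.05134 = 1.495 / 0.05134 = 29.12 h

29.1 h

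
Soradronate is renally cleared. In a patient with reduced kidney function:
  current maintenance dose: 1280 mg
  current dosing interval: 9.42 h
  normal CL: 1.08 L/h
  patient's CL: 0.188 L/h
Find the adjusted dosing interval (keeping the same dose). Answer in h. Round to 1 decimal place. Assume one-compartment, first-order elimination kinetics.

To keep the same average steady-state level, dosing rate must scale with clearance.
CL ratio = 0.188 / 1.08 = 0.1741
New interval (same dose) = 9.42 / 0.1741 = 54.11 h

54.1 h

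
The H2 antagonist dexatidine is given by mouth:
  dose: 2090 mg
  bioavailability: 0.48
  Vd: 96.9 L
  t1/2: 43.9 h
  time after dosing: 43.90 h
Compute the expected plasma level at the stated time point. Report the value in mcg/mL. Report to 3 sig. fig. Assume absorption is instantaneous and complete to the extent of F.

Amount reaching circulation = F × Dose = 0.48 × 2090 = 1003 mg
C₀ = F·Dose / Vd = 1003 / 96.9 = 10.35 mg/L
k = ln2 / t½ = 0.693147 / 43.9 = 0.01579 h⁻¹
t / t½ = 43.90 / 43.9 = 1 half-lives
C = C₀ × (1/2)^1 = 10.35 × 0.5000 = 5.175 mg/L
(5.175 mg/L = 5.175 mcg/mL)

5.18 mcg/mL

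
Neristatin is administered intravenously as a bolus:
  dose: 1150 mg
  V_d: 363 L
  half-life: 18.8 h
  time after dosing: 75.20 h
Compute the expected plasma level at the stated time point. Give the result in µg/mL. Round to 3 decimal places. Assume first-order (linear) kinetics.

0.198 µg/mL

C₀ = Dose / Vd = 1150 / 363 = 3.168 mg/L
k = ln2 / t½ = 0.693147 / 18.8 = 0.03687 h⁻¹
t / t½ = 75.20 / 18.8 = 4 half-lives
C = C₀ × (1/2)^4 = 3.168 × 0.06250 = 0.1980 mg/L
(0.1980 mg/L = 0.1980 µg/mL)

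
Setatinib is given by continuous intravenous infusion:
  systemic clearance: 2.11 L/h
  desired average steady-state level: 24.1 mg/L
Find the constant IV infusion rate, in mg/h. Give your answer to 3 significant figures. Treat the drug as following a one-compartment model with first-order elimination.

50.9 mg/h

At steady state, infusion rate R₀ = Css × CL = 24.1 × 2.110 = 50.85 mg/h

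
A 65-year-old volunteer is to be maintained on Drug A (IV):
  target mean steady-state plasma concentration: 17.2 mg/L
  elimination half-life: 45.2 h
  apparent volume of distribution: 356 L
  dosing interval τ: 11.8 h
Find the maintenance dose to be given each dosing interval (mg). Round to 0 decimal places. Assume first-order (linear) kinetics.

k = ln2 / t½ = 0.693147 / 45.2 = 0.01534 h⁻¹
CL = k × Vd = 0.01534 × 356 = 5.461 L/h
At steady state, Dose/τ = Css × CL.
Dose = Css × CL × τ = 17.2 × 5.461 × 11.8 = 1108 mg

1108 mg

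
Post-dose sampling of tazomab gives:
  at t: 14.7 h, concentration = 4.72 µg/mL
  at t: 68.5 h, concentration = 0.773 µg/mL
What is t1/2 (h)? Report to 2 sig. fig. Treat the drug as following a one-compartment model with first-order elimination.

21 h

k = ln(C₁/C₂) / (t₂ − t₁) = ln(4.72/0.773) / (68.5 − 14.7)
  = 1.809 / 53.80 = 0.03362 h⁻¹
t½ = ln2 / k = 0.693147 / 0.03362 = 20.62 h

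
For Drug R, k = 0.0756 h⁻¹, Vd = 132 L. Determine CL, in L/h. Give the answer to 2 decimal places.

9.98 L/h

CL = k × Vd = 0.0756 × 132 = 9.979 L/h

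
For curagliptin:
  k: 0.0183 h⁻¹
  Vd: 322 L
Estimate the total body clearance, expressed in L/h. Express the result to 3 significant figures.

5.89 L/h

CL = k × Vd = 0.0183 × 322 = 5.893 L/h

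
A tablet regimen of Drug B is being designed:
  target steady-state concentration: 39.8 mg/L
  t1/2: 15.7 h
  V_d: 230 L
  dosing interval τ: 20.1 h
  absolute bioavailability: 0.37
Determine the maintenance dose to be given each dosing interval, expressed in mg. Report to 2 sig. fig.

k = ln2 / t½ = 0.693147 / 15.7 = 0.04415 h⁻¹
CL = k × Vd = 0.04415 × 230 = 10.15 L/h
At steady state, F × (Dose/τ) = Css × CL.
Dose = Css × CL × τ / F = 39.8 × 10.15 × 20.1 / 0.37 = 21950 mg

22000 mg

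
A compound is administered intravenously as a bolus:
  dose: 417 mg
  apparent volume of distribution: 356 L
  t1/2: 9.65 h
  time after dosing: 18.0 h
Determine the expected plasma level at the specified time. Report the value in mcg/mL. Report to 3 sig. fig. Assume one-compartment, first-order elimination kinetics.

C₀ = Dose / Vd = 417.0 / 356 = 1.171 mg/L
k = ln2 / t½ = 0.693147 / 9.65 = 0.07183 h⁻¹
C = C₀ · e^(−k·t) = 1.171 × e^(−0.07183 × 18.0)
  = 1.171 × 0.2745 = 0.3214 mg/L
(0.3214 mg/L = 0.3214 mcg/mL)

0.321 mcg/mL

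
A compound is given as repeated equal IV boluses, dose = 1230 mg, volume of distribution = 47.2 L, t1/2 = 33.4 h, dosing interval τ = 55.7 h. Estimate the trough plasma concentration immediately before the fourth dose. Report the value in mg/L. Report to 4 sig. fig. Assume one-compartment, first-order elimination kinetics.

11.60 mg/L

C₀ per dose = Dose / Vd = 1230 / 47.2 = 26.06 mg/L
k = ln2 / t½ = 0.693147 / 33.4 = 0.02075 h⁻¹
Fraction remaining after one interval: r = e^(−kτ) = e^(−0.02075 × 55.7) = 0.3148
Before dose 4, 3 doses have been given (aged 1τ, 2τ, 3τ).
C_trough = C₀ × (r + r² + … + r^3) = C₀ × r(1−r^3)/(1−r)
        = 26.06 × 0.3148 × (1 − 0.03120) / (1 − 0.3148) = 11.60 mg/L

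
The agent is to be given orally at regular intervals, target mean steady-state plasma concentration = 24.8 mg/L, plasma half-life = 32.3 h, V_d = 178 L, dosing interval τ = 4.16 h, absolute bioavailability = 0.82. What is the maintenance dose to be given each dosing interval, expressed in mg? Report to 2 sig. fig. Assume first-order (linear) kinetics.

k = ln2 / t½ = 0.693147 / 32.3 = 0.02146 h⁻¹
CL = k × Vd = 0.02146 × 178 = 3.820 L/h
At steady state, F × (Dose/τ) = Css × CL.
Dose = Css × CL × τ / F = 24.8 × 3.820 × 4.16 / 0.82 = 480.6 mg

480 mg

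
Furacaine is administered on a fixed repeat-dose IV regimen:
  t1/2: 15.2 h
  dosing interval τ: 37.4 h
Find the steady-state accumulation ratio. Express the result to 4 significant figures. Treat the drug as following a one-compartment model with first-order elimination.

k = ln2 / t½ = 0.693147 / 15.2 = 0.04560 h⁻¹
e^(−kτ) = e^(−0.04560 × 37.4) = 0.1817
Accumulation ratio R = 1 / (1 − e^(−kτ)) = 1 / (1 − 0.1817) = 1.222

1.222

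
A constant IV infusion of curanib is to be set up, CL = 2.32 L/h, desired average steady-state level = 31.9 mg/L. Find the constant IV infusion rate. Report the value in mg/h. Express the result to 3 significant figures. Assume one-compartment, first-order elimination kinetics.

74.0 mg/h

At steady state, infusion rate R₀ = Css × CL = 31.9 × 2.320 = 74.01 mg/h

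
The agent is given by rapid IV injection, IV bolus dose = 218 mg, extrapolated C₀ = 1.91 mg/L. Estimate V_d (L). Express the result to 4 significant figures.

114.1 L

Vd = Dose / C₀ = 218.0 / 1.91 = 114.1 L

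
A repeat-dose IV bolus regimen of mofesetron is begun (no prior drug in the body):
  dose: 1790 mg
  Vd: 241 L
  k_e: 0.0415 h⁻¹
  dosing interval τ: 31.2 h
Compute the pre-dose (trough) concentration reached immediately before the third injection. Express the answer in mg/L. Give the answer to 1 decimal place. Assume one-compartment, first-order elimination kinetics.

C₀ per dose = Dose / Vd = 1790 / 241 = 7.427 mg/L
Fraction remaining after one interval: r = e^(−kτ) = e^(−0.04150 × 31.2) = 0.2740
Before dose 3, 2 doses have been given (aged 1τ, 2τ).
C_trough = C₀ × (r + r²) = 7.427 × (0.2740 + 0.07508) = 2.593 mg/L

2.6 mg/L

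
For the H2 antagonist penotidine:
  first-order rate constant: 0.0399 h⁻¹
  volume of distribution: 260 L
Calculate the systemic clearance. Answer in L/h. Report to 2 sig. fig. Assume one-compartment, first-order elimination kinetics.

CL = k × Vd = 0.0399 × 260 = 10.37 L/h

10 L/h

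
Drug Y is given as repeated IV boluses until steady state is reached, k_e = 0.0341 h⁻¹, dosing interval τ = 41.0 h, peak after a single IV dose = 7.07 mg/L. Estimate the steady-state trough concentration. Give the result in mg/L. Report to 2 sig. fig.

e^(−kτ) = e^(−0.03410 × 41.0) = 0.2471
Accumulation ratio R = 1 / (1 − e^(−kτ)) = 1 / (1 − 0.2471) = 1.328
Steady-state trough = C₀ × R × e^(−kτ) = 7.07 × 1.328 × 0.2471 = 2.320 mg/L

2.3 mg/L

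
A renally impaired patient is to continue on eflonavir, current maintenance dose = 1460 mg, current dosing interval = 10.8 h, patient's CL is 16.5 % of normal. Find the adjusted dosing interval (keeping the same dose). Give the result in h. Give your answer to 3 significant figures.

65.5 h

To keep the same average steady-state level, dosing rate must scale with clearance.
CL ratio = 16.5 / 100 = 0.1650
New interval (same dose) = 10.8 / 0.1650 = 65.45 h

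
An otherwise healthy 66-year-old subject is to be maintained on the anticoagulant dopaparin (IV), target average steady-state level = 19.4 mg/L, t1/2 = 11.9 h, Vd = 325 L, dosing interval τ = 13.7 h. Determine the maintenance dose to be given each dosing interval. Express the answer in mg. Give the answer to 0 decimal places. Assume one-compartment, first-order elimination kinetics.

k = ln2 / t½ = 0.693147 / 11.9 = 0.05825 h⁻¹
CL = k × Vd = 0.05825 × 325 = 18.93 L/h
At steady state, Dose/τ = Css × CL.
Dose = Css × CL × τ = 19.4 × 18.93 × 13.7 = 5031 mg

5031 mg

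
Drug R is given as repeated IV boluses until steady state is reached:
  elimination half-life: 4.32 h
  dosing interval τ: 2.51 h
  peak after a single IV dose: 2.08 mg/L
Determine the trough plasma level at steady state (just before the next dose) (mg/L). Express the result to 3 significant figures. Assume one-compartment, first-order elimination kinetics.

k = ln2 / t½ = 0.693147 / 4.32 = 0.1605 h⁻¹
e^(−kτ) = e^(−0.1605 × 2.51) = 0.6684
Accumulation ratio R = 1 / (1 − e^(−kτ)) = 1 / (1 − 0.6684) = 3.016
Steady-state trough = C₀ × R × e^(−kτ) = 2.08 × 3.016 × 0.6684 = 4.193 mg/L

4.19 mg/L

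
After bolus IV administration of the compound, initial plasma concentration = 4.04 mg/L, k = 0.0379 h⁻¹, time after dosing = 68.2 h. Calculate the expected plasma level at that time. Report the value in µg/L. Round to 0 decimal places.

C = C₀ · e^(−k·t) = 4.040 × e^(−0.03790 × 68.2)
  = 4.040 × 0.07541 = 0.3047 mg/L
Convert: 0.3047 mg/L × 1000 = 304.7 µg/L

305 µg/L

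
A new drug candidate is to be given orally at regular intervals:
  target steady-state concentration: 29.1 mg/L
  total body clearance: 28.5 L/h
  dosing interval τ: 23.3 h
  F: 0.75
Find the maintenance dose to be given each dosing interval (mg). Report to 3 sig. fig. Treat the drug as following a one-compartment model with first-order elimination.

25800 mg

At steady state, F × (Dose/τ) = Css × CL.
Dose = Css × CL × τ / F = 29.1 × 28.50 × 23.3 / 0.75 = 25770 mg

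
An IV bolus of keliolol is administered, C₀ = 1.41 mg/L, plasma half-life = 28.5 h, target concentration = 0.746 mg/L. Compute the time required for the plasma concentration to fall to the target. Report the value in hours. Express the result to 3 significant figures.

k = ln2 / t½ = 0.693147 / 28.5 = 0.02432 h⁻¹
t = ln(C₀ / C) / k = ln(1.410 / 0.746) / 0.02432
  = ln(1.890) / 0.02432 = 0.6366 / 0.02432 = 26.18 h

26.2 h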